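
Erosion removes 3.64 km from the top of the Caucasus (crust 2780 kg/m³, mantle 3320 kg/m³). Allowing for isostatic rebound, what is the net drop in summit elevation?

Rebound u = e ρ_c/ρ_m = 3.64 km × 2780/3320 = 3.048 km.
Net surface drop = e − u = 3.64 km − 3.048 km = e (ρ_m − ρ_c)/ρ_m = 0.592 km.

0.592 km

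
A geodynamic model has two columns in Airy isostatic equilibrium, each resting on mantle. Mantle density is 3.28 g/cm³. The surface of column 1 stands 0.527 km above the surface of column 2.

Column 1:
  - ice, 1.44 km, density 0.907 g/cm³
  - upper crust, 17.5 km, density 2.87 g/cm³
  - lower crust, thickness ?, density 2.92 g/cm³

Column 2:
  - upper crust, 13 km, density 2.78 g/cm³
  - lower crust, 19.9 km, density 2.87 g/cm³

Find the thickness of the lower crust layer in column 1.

16.1 km

Take the compensation level at the base of the deeper column (depth z_c below the surface of column 1) and equate Σ ρ_i t_i down to z_c; mantle fills any gap and the z_c terms cancel.
Column 1: 1.44×0.907 + 17.5×2.87 + x×2.92 + (z_c − 18.94 − x)×3.28
Column 2: 0.527×0 + 13×2.78 + 19.9×2.87 + (z_c − 0.527 − 32.9)×3.28
The z_c×3.28 term appears on both sides and cancels. Collect the known terms of each column as K = Σ(ρt)_known − 3.28 × (depth of known layers): K_1 = 51.53108 − 3.28×18.94 = −10.59212; K_2 = 93.253 − 3.28×(0.527 + 32.9) = −16.38756.
Balance: K_1 − x×(3.28 − 2.92) = K_2, so x = (K_1 − K_2)/(3.28 − 2.92) = 5.79544/0.36 = 16.1 km.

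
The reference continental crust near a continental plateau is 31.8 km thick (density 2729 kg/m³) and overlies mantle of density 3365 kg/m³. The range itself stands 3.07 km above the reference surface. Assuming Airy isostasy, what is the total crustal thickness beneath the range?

48 km

Root depth r = h ρ_c / (ρ_m − ρ_c) = 3.07 km × 2729 / 636 = 13.17 km.
Total thickness = T + h + r = 31.8 km + 3.07 km + 13.17 km = 48 km.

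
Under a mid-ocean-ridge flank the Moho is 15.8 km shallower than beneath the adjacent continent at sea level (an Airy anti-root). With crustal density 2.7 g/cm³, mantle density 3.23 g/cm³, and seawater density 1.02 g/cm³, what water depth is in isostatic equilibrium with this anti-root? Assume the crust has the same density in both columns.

4.98 km

Replacing a thickness d of crust by seawater at the top must be balanced by replacing crust with mantle at the base: d (ρ_c − ρ_w) = a (ρ_m − ρ_c).
d = a (ρ_m − ρ_c)/(ρ_c − ρ_w) = 15.8 km × 0.53/1.68 = 4.98 km.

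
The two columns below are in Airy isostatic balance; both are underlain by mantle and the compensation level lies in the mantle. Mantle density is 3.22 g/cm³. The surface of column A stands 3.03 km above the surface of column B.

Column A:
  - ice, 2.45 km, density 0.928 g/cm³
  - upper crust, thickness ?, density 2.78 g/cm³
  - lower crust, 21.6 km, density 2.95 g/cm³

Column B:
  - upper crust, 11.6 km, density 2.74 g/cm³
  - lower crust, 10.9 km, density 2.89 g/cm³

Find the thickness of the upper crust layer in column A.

17 km

Take the compensation level at the base of the deeper column (depth z_c below the surface of column A) and equate Σ ρ_i t_i down to z_c; mantle fills any gap and the z_c terms cancel.
Column A: 2.45×0.928 + x×2.78 + 21.6×2.95 + (z_c − 24.05 − x)×3.22
Column B: 3.03×0 + 11.6×2.74 + 10.9×2.89 + (z_c − 3.03 − 22.5)×3.22
The z_c×3.22 term appears on both sides and cancels. Collect the known terms of each column as K = Σ(ρt)_known − 3.22 × (depth of known layers): K_A = 65.9936 − 3.22×24.05 = −11.4474; K_B = 63.285 − 3.22×(3.03 + 22.5) = −18.9216.
Balance: K_A − x×(3.22 − 2.78) = K_B, so x = (K_A − K_B)/(3.22 − 2.78) = 7.4742/0.44 = 17 km.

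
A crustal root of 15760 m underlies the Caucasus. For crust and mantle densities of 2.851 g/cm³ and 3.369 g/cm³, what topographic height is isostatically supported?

For local isostatic compensation: ρ_c h = (ρ_m − ρ_c) r.
h = r (ρ_m − ρ_c) / ρ_c = 15760 m × (3.369 − 2.851) / 2.851 = 2860 m.

2860 m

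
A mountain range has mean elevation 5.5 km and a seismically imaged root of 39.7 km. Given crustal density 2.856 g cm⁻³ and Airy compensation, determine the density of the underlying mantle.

3.25 g cm⁻³

Airy balance: ρ_c h = (ρ_m − ρ_c) r → ρ_m = ρ_c (1 + h/r).
ρ_m = 2.856 × (1 + 5.5 km/39.7 km) = 3.25 g cm⁻³.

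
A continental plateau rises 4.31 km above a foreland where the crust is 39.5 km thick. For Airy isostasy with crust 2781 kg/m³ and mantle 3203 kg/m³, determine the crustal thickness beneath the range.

Root depth r = h ρ_c / (ρ_m − ρ_c) = 4.31 km × 2781 / 422 = 28.4 km.
Total thickness = T + h + r = 39.5 km + 4.31 km + 28.4 km = 72.2 km.

72.2 km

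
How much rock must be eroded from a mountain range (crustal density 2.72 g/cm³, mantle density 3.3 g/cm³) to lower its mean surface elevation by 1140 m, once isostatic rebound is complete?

6490 m

Net drop Δ = e − u = e − e ρ_c/ρ_m = e (ρ_m − ρ_c)/ρ_m.
e = Δ ρ_m/(ρ_m − ρ_c) = 1140 m × 3.3/0.58 = 6490 m.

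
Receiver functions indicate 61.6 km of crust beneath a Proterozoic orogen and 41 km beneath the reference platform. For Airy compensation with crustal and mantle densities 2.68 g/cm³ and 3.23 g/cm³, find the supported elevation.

Excess crust Δ = 61.6 km − 41 km = 20.6 km, split between elevation h and root r with h + r = Δ.
Airy balance ρ_c h = (ρ_m − ρ_c) r gives r = h ρ_c/(ρ_m − ρ_c), so h (1 + ρ_c/(ρ_m − ρ_c)) = Δ, i.e. h = Δ (ρ_m − ρ_c)/ρ_m.
h = 20.6 km × 0.55/3.23 = 3.51 km.

3.51 km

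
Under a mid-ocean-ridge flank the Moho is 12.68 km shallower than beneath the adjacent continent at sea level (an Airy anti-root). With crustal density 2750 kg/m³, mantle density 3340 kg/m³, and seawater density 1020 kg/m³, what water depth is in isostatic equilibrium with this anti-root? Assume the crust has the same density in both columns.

Replacing a thickness d of crust by seawater at the top must be balanced by replacing crust with mantle at the base: d (ρ_c − ρ_w) = a (ρ_m − ρ_c).
d = a (ρ_m − ρ_c)/(ρ_c − ρ_w) = 12.68 km × 590/1730 = 4.32 km.

4.32 km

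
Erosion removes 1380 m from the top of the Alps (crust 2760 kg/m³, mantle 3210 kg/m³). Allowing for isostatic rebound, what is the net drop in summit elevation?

193 m

Rebound u = e ρ_c/ρ_m = 1380 m × 2760/3210 = 1187 m.
Net surface drop = e − u = 1380 m − 1187 m = e (ρ_m − ρ_c)/ρ_m = 193 m.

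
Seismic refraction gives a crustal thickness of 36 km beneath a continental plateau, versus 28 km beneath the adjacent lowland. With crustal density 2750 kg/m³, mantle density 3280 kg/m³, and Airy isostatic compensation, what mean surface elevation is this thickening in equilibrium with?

1.29 km

Excess crust Δ = 36 km − 28 km = 8 km, split between elevation h and root r with h + r = Δ.
Airy balance ρ_c h = (ρ_m − ρ_c) r gives r = h ρ_c/(ρ_m − ρ_c), so h (1 + ρ_c/(ρ_m − ρ_c)) = Δ, i.e. h = Δ (ρ_m − ρ_c)/ρ_m.
h = 8 km × 530/3280 = 1.29 km.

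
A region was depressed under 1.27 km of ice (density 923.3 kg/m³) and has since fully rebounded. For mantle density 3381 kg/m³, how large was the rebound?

0.347 km

Removing the load lets mantle flow back in; uplift u satisfies ρ_ice t = ρ_m u.
u = t ρ_ice/ρ_m = 1.27 km × 923.3/3381 = 0.347 km.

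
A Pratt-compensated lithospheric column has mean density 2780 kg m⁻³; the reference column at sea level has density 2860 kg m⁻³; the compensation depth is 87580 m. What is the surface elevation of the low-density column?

ρ_ref D = ρ (D + h) → h = D (ρ_ref − ρ)/ρ.
h = 87580 m × (2860 − 2780)/2780 = 2520 m.

2520 m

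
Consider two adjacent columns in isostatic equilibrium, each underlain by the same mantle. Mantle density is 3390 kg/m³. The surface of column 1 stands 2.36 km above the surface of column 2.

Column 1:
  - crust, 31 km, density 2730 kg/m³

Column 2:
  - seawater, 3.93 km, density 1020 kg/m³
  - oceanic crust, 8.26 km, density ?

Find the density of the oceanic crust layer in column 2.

Take the compensation level at the base of the deeper column (depth z_c below the surface of column 1) and equate Σ ρ_i t_i down to z_c; mantle fills any gap and the z_c terms cancel.
Column 1: 31×2730 + (z_c − 31)×3390
Column 2: 2.36×0 + 3.93×1020 + 8.26×ρ + (z_c − 2.36 − 12.19)×3390
The z_c×3390 term appears on both sides and cancels. Collect the known terms of each column as K = Σ(ρt)_known − 3390 × (depth of known layers): K_1 = 84630 − 3390×31 = −20460; K_2 = 4008.6 − 3390×(2.36 + 12.19) = −45315.9.
Balance: K_1 = K_2 + 8.26×ρ, so ρ = (K_1 − K_2)/8.26 = 24855.9/8.26 = 3010 kg/m³.

3010 kg/m³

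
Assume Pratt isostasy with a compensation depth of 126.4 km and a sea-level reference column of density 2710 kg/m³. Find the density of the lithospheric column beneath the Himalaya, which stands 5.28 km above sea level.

2600 kg/m³

Pratt balance: ρ_ref D = ρ (D + h).
ρ = ρ_ref D/(D + h) = 2710 × 126.4 km/(126.4 km + 5.28 km) = 2600 kg/m³.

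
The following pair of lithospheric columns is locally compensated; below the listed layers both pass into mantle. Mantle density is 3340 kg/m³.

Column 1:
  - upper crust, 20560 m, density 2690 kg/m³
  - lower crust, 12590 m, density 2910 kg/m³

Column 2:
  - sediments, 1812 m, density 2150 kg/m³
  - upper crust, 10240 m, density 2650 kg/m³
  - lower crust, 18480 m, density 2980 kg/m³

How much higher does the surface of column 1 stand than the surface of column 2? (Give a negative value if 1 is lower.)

For any compensation level in the mantle, the mantle terms cancel and isostasy reduces to e = (Σt_1 − Σt_2) − (Σ(ρt)_1 − Σ(ρt)_2) / ρ_m.
Σt_1 = 33150 m; Σt_2 = 30532 m; Σ(ρt)_1 = 91943300; Σ(ρt)_2 = 86102200 (in m·kg/m³).
e = (33150 − 30532) − (91943300 − 86102200) / 3340 = 869 m.

869 m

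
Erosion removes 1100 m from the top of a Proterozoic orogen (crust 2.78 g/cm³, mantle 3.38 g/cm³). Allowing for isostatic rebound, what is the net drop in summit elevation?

195 m

Rebound u = e ρ_c/ρ_m = 1100 m × 2.78/3.38 = 904.7 m.
Net surface drop = e − u = 1100 m − 904.7 m = e (ρ_m − ρ_c)/ρ_m = 195 m.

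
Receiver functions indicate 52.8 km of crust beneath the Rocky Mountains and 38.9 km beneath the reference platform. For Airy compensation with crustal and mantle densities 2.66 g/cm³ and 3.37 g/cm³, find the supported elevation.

Excess crust Δ = 52.8 km − 38.9 km = 13.9 km, split between elevation h and root r with h + r = Δ.
Airy balance ρ_c h = (ρ_m − ρ_c) r gives r = h ρ_c/(ρ_m − ρ_c), so h (1 + ρ_c/(ρ_m − ρ_c)) = Δ, i.e. h = Δ (ρ_m − ρ_c)/ρ_m.
h = 13.9 km × 0.71/3.37 = 2.93 km.

2.93 km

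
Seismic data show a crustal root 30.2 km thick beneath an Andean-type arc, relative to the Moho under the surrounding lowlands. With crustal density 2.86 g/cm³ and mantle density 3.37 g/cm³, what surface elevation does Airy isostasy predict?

5.39 km

Equating mass per unit area of the two columns: ρ_c h = (ρ_m − ρ_c) r.
h = r (ρ_m − ρ_c) / ρ_c = 30.2 km × (3.37 − 2.86) / 2.86 = 5.39 km.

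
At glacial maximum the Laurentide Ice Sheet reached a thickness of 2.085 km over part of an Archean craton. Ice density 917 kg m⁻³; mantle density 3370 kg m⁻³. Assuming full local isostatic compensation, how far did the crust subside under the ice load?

For local isostatic compensation: the ice load ρ_ice t is balanced by mantle displaced below, ρ_m s.
s = t ρ_ice / ρ_m = 2.085 km × 917/3370 = 0.567 km.

0.567 km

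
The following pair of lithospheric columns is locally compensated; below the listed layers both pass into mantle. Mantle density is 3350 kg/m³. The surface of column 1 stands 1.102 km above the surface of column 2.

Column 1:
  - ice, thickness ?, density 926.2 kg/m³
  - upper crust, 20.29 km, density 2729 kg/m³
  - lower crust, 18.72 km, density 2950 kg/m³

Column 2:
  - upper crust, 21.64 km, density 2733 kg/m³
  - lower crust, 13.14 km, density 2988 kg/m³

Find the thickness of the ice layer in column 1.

0.706 km

Take the compensation level at the base of the deeper column (depth z_c below the surface of column 1) and equate Σ ρ_i t_i down to z_c; mantle fills any gap and the z_c terms cancel.
Column 1: x×926.2 + 20.29×2729 + 18.72×2950 + (z_c − 39.01 − x)×3350
Column 2: 1.102×0 + 21.64×2733 + 13.14×2988 + (z_c − 1.102 − 34.78)×3350
The z_c×3350 term appears on both sides and cancels. Collect the known terms of each column as K = Σ(ρt)_known − 3350 × (depth of known layers): K_1 = 110595.41 − 3350×39.01 = −20088.09; K_2 = 98404.44 − 3350×(1.102 + 34.78) = −21800.26.
Balance: K_1 − x×(3350 − 926.2) = K_2, so x = (K_1 − K_2)/(3350 − 926.2) = 1712.17/2423.8 = 0.706 km.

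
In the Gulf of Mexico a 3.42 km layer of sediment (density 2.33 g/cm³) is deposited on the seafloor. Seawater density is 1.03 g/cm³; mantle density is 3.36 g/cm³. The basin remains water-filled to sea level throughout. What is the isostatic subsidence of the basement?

1.91 km

Submarine loading: the sediment displaces seawater, and the subsidence is in turn flooded, so s (ρ_m − ρ_w) = t (ρ_sed − ρ_w).
s = 3.42 km × (2.33 − 1.03) / (3.36 − 1.03) = 1.91 km.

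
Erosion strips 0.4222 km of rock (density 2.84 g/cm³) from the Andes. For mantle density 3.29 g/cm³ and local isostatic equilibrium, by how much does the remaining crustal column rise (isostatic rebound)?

0.364 km

Unloading: uplift u = e ρ_c/ρ_m = 0.4222 km × 2.84/3.29 = 0.364 km.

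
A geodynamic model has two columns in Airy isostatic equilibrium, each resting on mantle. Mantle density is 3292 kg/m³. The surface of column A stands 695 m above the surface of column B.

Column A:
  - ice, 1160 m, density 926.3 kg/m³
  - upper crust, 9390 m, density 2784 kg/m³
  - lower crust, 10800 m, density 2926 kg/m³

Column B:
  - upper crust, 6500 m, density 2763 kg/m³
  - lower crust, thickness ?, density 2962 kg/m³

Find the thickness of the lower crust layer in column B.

17400 m

Take the compensation level at the base of the deeper column (depth z_c below the surface of column A) and equate Σ ρ_i t_i down to z_c; mantle fills any gap and the z_c terms cancel.
Column A: 1160×926.3 + 9390×2784 + 10800×2926 + (z_c − 21350)×3292
Column B: 695×0 + 6500×2763 + x×2962 + (z_c − 695 − 6500 − x)×3292
The z_c×3292 term appears on both sides and cancels. Collect the known terms of each column as K = Σ(ρt)_known − 3292 × (depth of known layers): K_A = 58817068 − 3292×21350 = −11467132; K_B = 17959500 − 3292×(695 + 6500) = −5726440.
Balance: K_A = K_B − x×(3292 − 2962), so x = (K_B − K_A)/(3292 − 2962) = 5740690/330 = 17400 m.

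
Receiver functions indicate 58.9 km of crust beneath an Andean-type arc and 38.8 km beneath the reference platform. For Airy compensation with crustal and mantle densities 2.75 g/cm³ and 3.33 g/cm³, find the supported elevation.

3.5 km

Excess crust Δ = 58.9 km − 38.8 km = 20.1 km, split between elevation h and root r with h + r = Δ.
Airy balance ρ_c h = (ρ_m − ρ_c) r gives r = h ρ_c/(ρ_m − ρ_c), so h (1 + ρ_c/(ρ_m − ρ_c)) = Δ, i.e. h = Δ (ρ_m − ρ_c)/ρ_m.
h = 20.1 km × 0.58/3.33 = 3.5 km.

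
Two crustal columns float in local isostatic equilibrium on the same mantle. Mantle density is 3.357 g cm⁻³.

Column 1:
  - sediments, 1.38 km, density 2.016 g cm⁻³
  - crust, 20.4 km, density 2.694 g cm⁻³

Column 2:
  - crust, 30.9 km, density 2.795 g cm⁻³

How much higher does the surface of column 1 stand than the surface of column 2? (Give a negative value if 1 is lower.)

For any compensation level in the mantle, the mantle terms cancel and isostasy reduces to e = (Σt_1 − Σt_2) − (Σ(ρt)_1 − Σ(ρt)_2) / ρ_m.
Σt_1 = 21.78 km; Σt_2 = 30.9 km; Σ(ρt)_1 = 57.73968; Σ(ρt)_2 = 86.3655 (in km·g cm⁻³).
e = (21.78 − 30.9) − (57.73968 − 86.3655) / 3.357 = −0.593 km.

−0.593 km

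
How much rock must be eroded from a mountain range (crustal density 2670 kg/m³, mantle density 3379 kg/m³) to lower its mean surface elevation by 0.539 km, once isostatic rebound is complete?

2.57 km

Net drop Δ = e − u = e − e ρ_c/ρ_m = e (ρ_m − ρ_c)/ρ_m.
e = Δ ρ_m/(ρ_m − ρ_c) = 0.539 km × 3379/709 = 2.57 km.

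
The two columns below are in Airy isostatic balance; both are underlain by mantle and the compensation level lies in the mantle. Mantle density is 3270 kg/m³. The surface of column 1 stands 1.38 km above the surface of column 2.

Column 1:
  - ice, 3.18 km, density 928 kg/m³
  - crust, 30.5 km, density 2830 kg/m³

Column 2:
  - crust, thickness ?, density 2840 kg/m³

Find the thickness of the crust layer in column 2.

Take the compensation level at the base of the deeper column (depth z_c below the surface of column 1) and equate Σ ρ_i t_i down to z_c; mantle fills any gap and the z_c terms cancel.
Column 1: 3.18×928 + 30.5×2830 + (z_c − 33.68)×3270
Column 2: 1.38×0 + x×2840 + (z_c − 1.38 − 0 − x)×3270
The z_c×3270 term appears on both sides and cancels. Collect the known terms of each column as K = Σ(ρt)_known − 3270 × (depth of known layers): K_1 = 89266.04 − 3270×33.68 = −20867.56; K_2 = 0 − 3270×(1.38 + 0) = −4512.6.
Balance: K_1 = K_2 − x×(3270 − 2840), so x = (K_2 − K_1)/(3270 − 2840) = 16355/430 = 38 km.

38 km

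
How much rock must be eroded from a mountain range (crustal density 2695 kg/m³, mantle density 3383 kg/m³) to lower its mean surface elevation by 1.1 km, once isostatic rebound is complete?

5.41 km

Net drop Δ = e − u = e − e ρ_c/ρ_m = e (ρ_m − ρ_c)/ρ_m.
e = Δ ρ_m/(ρ_m − ρ_c) = 1.1 km × 3383/688 = 5.41 km.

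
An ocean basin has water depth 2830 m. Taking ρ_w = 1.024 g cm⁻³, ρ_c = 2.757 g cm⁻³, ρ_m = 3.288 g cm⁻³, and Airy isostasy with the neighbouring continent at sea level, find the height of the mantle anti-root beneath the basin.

9240 m

In Airy isostatic equilibrium: replacing crust with seawater at the top is compensated by replacing crust with mantle at the base: d (ρ_c − ρ_w) = a (ρ_m − ρ_c).
a = d (ρ_c − ρ_w)/(ρ_m − ρ_c) = 2830 m × 1.733/0.531 = 9240 m.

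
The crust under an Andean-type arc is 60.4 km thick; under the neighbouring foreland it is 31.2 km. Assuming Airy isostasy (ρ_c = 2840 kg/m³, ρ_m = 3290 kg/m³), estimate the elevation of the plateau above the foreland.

3.99 km

Excess crust Δ = 60.4 km − 31.2 km = 29.2 km, split between elevation h and root r with h + r = Δ.
Airy balance ρ_c h = (ρ_m − ρ_c) r gives r = h ρ_c/(ρ_m − ρ_c), so h (1 + ρ_c/(ρ_m − ρ_c)) = Δ, i.e. h = Δ (ρ_m − ρ_c)/ρ_m.
h = 29.2 km × 450/3290 = 3.99 km.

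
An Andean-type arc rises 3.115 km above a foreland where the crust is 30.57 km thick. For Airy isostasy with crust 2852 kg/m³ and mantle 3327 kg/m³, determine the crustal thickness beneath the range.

52.4 km

Root depth r = h ρ_c / (ρ_m − ρ_c) = 3.115 km × 2852 / 475 = 18.7 km.
Total thickness = T + h + r = 30.57 km + 3.115 km + 18.7 km = 52.4 km.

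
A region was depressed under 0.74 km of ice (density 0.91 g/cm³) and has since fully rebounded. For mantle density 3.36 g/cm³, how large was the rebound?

Removing the load lets mantle flow back in; uplift u satisfies ρ_ice t = ρ_m u.
u = t ρ_ice/ρ_m = 0.74 km × 0.91/3.36 = 0.2 km.

0.2 km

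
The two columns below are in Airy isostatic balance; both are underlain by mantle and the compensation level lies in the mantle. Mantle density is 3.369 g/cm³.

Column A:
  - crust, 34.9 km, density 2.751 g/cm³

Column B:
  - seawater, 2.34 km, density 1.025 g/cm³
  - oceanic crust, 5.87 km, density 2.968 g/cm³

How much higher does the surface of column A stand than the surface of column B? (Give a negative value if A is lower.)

For any compensation level in the mantle, the mantle terms cancel and isostasy reduces to e = (Σt_A − Σt_B) − (Σ(ρt)_A − Σ(ρt)_B) / ρ_m.
Σt_A = 34.9 km; Σt_B = 8.21 km; Σ(ρt)_A = 96.0099; Σ(ρt)_B = 19.82066 (in km·g/cm³).
e = (34.9 − 8.21) − (96.0099 − 19.82066) / 3.369 = 4.08 km.

4.08 km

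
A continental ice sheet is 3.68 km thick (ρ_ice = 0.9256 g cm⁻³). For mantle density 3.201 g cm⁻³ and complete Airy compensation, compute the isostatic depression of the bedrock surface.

1.06 km

By Archimedes' principle applied to the lithosphere: the ice load ρ_ice t is balanced by mantle displaced below, ρ_m s.
s = t ρ_ice / ρ_m = 3.68 km × 0.9256/3.201 = 1.06 km.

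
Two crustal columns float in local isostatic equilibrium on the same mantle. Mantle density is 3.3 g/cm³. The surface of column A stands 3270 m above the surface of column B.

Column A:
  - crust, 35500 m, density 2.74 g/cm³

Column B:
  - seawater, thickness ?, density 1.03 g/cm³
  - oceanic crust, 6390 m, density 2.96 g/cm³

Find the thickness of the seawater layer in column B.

3050 m

Take the compensation level at the base of the deeper column (depth z_c below the surface of column A) and equate Σ ρ_i t_i down to z_c; mantle fills any gap and the z_c terms cancel.
Column A: 35500×2.74 + (z_c − 35500)×3.3
Column B: 3270×0 + x×1.03 + 6390×2.96 + (z_c − 3270 − 6390 − x)×3.3
The z_c×3.3 term appears on both sides and cancels. Collect the known terms of each column as K = Σ(ρt)_known − 3.3 × (depth of known layers): K_A = 97270 − 3.3×35500 = −19880; K_B = 18914.4 − 3.3×(3270 + 6390) = −12963.6.
Balance: K_A = K_B − x×(3.3 − 1.03), so x = (K_B − K_A)/(3.3 − 1.03) = 6916.4/2.27 = 3050 m.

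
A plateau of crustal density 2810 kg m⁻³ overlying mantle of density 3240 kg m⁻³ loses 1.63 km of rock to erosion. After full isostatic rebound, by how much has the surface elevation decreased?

0.216 km

Rebound u = e ρ_c/ρ_m = 1.63 km × 2810/3240 = 1.414 km.
Net surface drop = e − u = 1.63 km − 1.414 km = e (ρ_m − ρ_c)/ρ_m = 0.216 km.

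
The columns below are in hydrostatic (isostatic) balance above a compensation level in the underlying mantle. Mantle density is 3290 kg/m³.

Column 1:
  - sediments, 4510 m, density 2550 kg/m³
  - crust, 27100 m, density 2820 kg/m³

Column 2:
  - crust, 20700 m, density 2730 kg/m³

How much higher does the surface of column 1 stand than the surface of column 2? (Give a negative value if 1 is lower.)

For any compensation level in the mantle, the mantle terms cancel and isostasy reduces to e = (Σt_1 − Σt_2) − (Σ(ρt)_1 − Σ(ρt)_2) / ρ_m.
Σt_1 = 31610 m; Σt_2 = 20700 m; Σ(ρt)_1 = 87922500; Σ(ρt)_2 = 56511000 (in m·kg/m³).
e = (31610 − 20700) − (87922500 − 56511000) / 3290 = 1360 m.

1360 m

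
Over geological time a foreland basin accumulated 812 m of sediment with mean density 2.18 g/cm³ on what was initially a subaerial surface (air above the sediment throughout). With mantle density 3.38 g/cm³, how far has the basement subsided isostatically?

524 m

Subaerial load: s = t ρ_sed / ρ_m = 812 m × 2.18/3.38 = 524 m.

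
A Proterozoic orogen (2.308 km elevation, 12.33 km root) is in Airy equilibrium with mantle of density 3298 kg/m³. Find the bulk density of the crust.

2780 kg/m³

ρ_c h = (ρ_m − ρ_c) r → ρ_c (h + r) = ρ_m r → ρ_c = ρ_m r / (h + r).
ρ_c = 3298 × 12.33 km / (2.308 km + 12.33 km) = 2780 kg/m³.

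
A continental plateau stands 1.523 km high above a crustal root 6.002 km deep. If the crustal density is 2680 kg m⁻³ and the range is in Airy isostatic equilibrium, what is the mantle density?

Airy balance: ρ_c h = (ρ_m − ρ_c) r → ρ_m = ρ_c (1 + h/r).
ρ_m = 2680 × (1 + 1.523 km/6.002 km) = 3360 kg m⁻³.

3360 kg m⁻³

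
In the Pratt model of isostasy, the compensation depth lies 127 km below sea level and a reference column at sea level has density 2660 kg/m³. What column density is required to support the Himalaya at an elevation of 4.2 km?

2570 kg/m³

Pratt balance: ρ_ref D = ρ (D + h).
ρ = ρ_ref D/(D + h) = 2660 × 127 km/(127 km + 4.2 km) = 2570 kg/m³.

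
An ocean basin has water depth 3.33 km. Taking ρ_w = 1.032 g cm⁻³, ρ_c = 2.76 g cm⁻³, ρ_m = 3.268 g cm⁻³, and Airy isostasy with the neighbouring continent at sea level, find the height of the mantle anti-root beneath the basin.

11.3 km

Equating mass per unit area of the two columns: replacing crust with seawater at the top is compensated by replacing crust with mantle at the base: d (ρ_c − ρ_w) = a (ρ_m − ρ_c).
a = d (ρ_c − ρ_w)/(ρ_m − ρ_c) = 3.33 km × 1.728/0.508 = 11.3 km.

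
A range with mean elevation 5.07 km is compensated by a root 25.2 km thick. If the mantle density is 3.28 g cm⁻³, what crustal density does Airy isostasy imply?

ρ_c h = (ρ_m − ρ_c) r → ρ_c (h + r) = ρ_m r → ρ_c = ρ_m r / (h + r).
ρ_c = 3.28 × 25.2 km / (5.07 km + 25.2 km) = 2.73 g cm⁻³.

2.73 g cm⁻³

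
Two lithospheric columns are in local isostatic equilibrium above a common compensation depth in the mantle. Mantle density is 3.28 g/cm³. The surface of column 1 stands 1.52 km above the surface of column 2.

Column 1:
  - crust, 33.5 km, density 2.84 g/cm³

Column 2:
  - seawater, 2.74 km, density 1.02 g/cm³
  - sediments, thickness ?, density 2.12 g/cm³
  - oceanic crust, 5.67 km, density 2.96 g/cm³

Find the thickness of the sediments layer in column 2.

1.51 km

Take the compensation level at the base of the deeper column (depth z_c below the surface of column 1) and equate Σ ρ_i t_i down to z_c; mantle fills any gap and the z_c terms cancel.
Column 1: 33.5×2.84 + (z_c − 33.5)×3.28
Column 2: 1.52×0 + 2.74×1.02 + x×2.12 + 5.67×2.96 + (z_c − 1.52 − 8.41 − x)×3.28
The z_c×3.28 term appears on both sides and cancels. Collect the known terms of each column as K = Σ(ρt)_known − 3.28 × (depth of known layers): K_1 = 95.14 − 3.28×33.5 = −14.74; K_2 = 19.578 − 3.28×(1.52 + 8.41) = −12.9924.
Balance: K_1 = K_2 − x×(3.28 − 2.12), so x = (K_2 − K_1)/(3.28 − 2.12) = 1.7476/1.16 = 1.51 km.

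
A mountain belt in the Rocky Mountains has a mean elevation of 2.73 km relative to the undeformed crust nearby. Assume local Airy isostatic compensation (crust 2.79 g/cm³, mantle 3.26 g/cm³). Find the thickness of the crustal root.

By Archimedes' principle applied to the lithosphere: the weight of the topography is balanced by the buoyancy of the root, ρ_c h = (ρ_m − ρ_c) r.
r = h · ρ_c / (ρ_m − ρ_c) = 2.73 km × 2.79 / (3.26 − 2.79) = 16.2 km.

16.2 km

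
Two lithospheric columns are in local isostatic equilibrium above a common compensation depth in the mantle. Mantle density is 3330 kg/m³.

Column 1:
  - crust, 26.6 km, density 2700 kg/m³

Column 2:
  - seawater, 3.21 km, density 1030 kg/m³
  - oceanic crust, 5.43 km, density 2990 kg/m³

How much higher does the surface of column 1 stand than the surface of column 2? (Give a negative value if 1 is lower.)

For any compensation level in the mantle, the mantle terms cancel and isostasy reduces to e = (Σt_1 − Σt_2) − (Σ(ρt)_1 − Σ(ρt)_2) / ρ_m.
Σt_1 = 26.6 km; Σt_2 = 8.64 km; Σ(ρt)_1 = 71820; Σ(ρt)_2 = 19542 (in km·kg/m³).
e = (26.6 − 8.64) − (71820 − 19542) / 3330 = 2.26 km.

2.26 km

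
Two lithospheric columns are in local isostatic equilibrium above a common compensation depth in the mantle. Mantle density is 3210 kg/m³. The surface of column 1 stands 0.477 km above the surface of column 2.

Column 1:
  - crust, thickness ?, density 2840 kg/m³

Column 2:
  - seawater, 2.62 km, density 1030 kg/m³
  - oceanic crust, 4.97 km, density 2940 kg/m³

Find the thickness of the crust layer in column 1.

Take the compensation level at the base of the deeper column (depth z_c below the surface of column 1) and equate Σ ρ_i t_i down to z_c; mantle fills any gap and the z_c terms cancel.
Column 1: x×2840 + (z_c − 0 − x)×3210
Column 2: 0.477×0 + 2.62×1030 + 4.97×2940 + (z_c − 0.477 − 7.59)×3210
The z_c×3210 term appears on both sides and cancels. Collect the known terms of each column as K = Σ(ρt)_known − 3210 × (depth of known layers): K_1 = 0 − 3210×0 = 0; K_2 = 17310.4 − 3210×(0.477 + 7.59) = −8584.67.
Balance: K_1 − x×(3210 − 2840) = K_2, so x = (K_1 − K_2)/(3210 − 2840) = 8584.67/370 = 23.2 km.

23.2 km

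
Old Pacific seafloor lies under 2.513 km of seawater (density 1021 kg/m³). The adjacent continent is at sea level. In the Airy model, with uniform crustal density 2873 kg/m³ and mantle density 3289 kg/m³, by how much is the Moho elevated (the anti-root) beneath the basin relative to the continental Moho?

For local isostatic compensation: replacing crust with seawater at the top is compensated by replacing crust with mantle at the base: d (ρ_c − ρ_w) = a (ρ_m − ρ_c).
a = d (ρ_c − ρ_w)/(ρ_m − ρ_c) = 2.513 km × 1852/416 = 11.2 km.

11.2 km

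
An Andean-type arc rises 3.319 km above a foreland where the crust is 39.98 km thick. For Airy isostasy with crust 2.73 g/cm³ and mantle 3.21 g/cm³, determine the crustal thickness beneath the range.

Root depth r = h ρ_c / (ρ_m − ρ_c) = 3.319 km × 2.73 / 0.48 = 18.88 km.
Total thickness = T + h + r = 39.98 km + 3.319 km + 18.88 km = 62.2 km.

62.2 km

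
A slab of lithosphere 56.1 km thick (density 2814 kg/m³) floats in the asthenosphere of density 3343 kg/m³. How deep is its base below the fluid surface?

47.2 km

Draft d = t ρ_obj/ρ_fluid = 56.1 km × 2814/3343 = 47.2 km.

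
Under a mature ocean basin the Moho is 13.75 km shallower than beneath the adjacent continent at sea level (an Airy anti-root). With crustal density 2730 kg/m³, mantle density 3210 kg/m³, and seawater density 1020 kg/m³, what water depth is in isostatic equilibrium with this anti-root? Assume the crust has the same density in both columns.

3.86 km

Replacing a thickness d of crust by seawater at the top must be balanced by replacing crust with mantle at the base: d (ρ_c − ρ_w) = a (ρ_m − ρ_c).
d = a (ρ_m − ρ_c)/(ρ_c − ρ_w) = 13.75 km × 480/1710 = 3.86 km.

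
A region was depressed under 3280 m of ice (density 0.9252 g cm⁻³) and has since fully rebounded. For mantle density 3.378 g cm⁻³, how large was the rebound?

898 m

Removing the load lets mantle flow back in; uplift u satisfies ρ_ice t = ρ_m u.
u = t ρ_ice/ρ_m = 3280 m × 0.9252/3.378 = 898 m.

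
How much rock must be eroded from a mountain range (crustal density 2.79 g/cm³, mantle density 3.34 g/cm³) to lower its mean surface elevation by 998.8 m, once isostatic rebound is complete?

Net drop Δ = e − u = e − e ρ_c/ρ_m = e (ρ_m − ρ_c)/ρ_m.
e = Δ ρ_m/(ρ_m − ρ_c) = 998.8 m × 3.34/0.55 = 6070 m.

6070 m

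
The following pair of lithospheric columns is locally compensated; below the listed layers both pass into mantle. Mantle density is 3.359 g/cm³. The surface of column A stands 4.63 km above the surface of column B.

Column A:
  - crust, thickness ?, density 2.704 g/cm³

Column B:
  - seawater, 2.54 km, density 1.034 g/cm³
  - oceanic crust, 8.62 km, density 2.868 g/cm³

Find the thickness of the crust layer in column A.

Take the compensation level at the base of the deeper column (depth z_c below the surface of column A) and equate Σ ρ_i t_i down to z_c; mantle fills any gap and the z_c terms cancel.
Column A: x×2.704 + (z_c − 0 − x)×3.359
Column B: 4.63×0 + 2.54×1.034 + 8.62×2.868 + (z_c − 4.63 − 11.16)×3.359
The z_c×3.359 term appears on both sides and cancels. Collect the known terms of each column as K = Σ(ρt)_known − 3.359 × (depth of known layers): K_A = 0 − 3.359×0 = 0; K_B = 27.34852 − 3.359×(4.63 + 11.16) = −25.69009.
Balance: K_A − x×(3.359 − 2.704) = K_B, so x = (K_A − K_B)/(3.359 − 2.704) = 25.6901/0.655 = 39.2 km.

39.2 km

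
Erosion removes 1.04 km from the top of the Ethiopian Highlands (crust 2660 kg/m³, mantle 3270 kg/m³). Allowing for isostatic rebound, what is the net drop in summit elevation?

Rebound u = e ρ_c/ρ_m = 1.04 km × 2660/3270 = 0.846 km.
Net surface drop = e − u = 1.04 km − 0.846 km = e (ρ_m − ρ_c)/ρ_m = 0.194 km.

0.194 km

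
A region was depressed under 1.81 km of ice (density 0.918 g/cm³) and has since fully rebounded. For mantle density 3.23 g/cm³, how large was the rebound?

Removing the load lets mantle flow back in; uplift u satisfies ρ_ice t = ρ_m u.
u = t ρ_ice/ρ_m = 1.81 km × 0.918/3.23 = 0.514 km.

0.514 km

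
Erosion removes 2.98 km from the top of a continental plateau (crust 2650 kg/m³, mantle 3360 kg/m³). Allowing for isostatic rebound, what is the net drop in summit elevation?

0.63 km

Rebound u = e ρ_c/ρ_m = 2.98 km × 2650/3360 = 2.35 km.
Net surface drop = e − u = 2.98 km − 2.35 km = e (ρ_m − ρ_c)/ρ_m = 0.63 km.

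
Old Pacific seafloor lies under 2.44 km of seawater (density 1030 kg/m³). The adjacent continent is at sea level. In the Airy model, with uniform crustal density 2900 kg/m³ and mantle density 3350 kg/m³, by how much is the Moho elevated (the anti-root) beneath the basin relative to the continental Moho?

Equating mass per unit area of the two columns: replacing crust with seawater at the top is compensated by replacing crust with mantle at the base: d (ρ_c − ρ_w) = a (ρ_m − ρ_c).
a = d (ρ_c − ρ_w)/(ρ_m − ρ_c) = 2.44 km × 1870/450 = 10.1 km.

10.1 km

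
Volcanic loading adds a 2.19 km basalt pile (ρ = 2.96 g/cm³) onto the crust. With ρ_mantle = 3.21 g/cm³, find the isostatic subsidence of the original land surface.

Subaerial loading: s = t ρ_load / ρ_m.
s = 2.19 km × 2.96/3.21 = 2.02 km.

2.02 km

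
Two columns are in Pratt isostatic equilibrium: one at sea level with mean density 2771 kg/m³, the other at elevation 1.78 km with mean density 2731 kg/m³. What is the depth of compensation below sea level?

122 km

ρ_ref D = ρ (D + h) → D (ρ_ref − ρ) = ρ h.
D = ρ h/(ρ_ref − ρ) = 2731 × 1.78 km/(2771 − 2731) = 122 km.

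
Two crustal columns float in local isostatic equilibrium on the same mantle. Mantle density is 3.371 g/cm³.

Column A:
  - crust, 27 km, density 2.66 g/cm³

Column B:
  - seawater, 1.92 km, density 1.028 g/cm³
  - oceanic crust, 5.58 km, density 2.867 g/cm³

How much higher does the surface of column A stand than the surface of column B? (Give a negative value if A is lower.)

For any compensation level in the mantle, the mantle terms cancel and isostasy reduces to e = (Σt_A − Σt_B) − (Σ(ρt)_A − Σ(ρt)_B) / ρ_m.
Σt_A = 27 km; Σt_B = 7.5 km; Σ(ρt)_A = 71.82; Σ(ρt)_B = 17.97162 (in km·g/cm³).
e = (27 − 7.5) − (71.82 − 17.97162) / 3.371 = 3.53 km.

3.53 km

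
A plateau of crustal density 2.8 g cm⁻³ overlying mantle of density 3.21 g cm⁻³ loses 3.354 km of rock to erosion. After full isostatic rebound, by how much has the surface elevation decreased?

0.428 km

Rebound u = e ρ_c/ρ_m = 3.354 km × 2.8/3.21 = 2.926 km.
Net surface drop = e − u = 3.354 km − 2.926 km = e (ρ_m − ρ_c)/ρ_m = 0.428 km.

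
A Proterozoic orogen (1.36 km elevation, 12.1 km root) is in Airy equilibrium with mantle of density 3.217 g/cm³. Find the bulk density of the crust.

ρ_c h = (ρ_m − ρ_c) r → ρ_c (h + r) = ρ_m r → ρ_c = ρ_m r / (h + r).
ρ_c = 3.217 × 12.1 km / (1.36 km + 12.1 km) = 2.89 g/cm³.

2.89 g/cm³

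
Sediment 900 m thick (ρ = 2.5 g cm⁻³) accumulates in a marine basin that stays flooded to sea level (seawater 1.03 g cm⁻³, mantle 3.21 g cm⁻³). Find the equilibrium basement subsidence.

Submarine loading: the sediment displaces seawater, and the subsidence is in turn flooded, so s (ρ_m − ρ_w) = t (ρ_sed − ρ_w).
s = 900 m × (2.5 − 1.03) / (3.21 − 1.03) = 607 m.

607 m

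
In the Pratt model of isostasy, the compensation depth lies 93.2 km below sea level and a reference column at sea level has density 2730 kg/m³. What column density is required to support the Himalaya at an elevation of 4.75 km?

2600 kg/m³

Pratt balance: ρ_ref D = ρ (D + h).
ρ = ρ_ref D/(D + h) = 2730 × 93.2 km/(93.2 km + 4.75 km) = 2600 kg/m³.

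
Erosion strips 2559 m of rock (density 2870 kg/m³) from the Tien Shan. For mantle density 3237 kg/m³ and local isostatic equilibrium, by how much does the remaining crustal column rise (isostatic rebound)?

Unloading: uplift u = e ρ_c/ρ_m = 2559 m × 2870/3237 = 2270 m.

2270 m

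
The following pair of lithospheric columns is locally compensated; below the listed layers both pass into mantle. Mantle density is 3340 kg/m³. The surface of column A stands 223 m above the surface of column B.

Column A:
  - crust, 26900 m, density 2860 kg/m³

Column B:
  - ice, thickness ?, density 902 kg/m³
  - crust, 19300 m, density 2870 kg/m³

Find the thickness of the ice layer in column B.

1270 m

Take the compensation level at the base of the deeper column (depth z_c below the surface of column A) and equate Σ ρ_i t_i down to z_c; mantle fills any gap and the z_c terms cancel.
Column A: 26900×2860 + (z_c − 26900)×3340
Column B: 223×0 + x×902 + 19300×2870 + (z_c − 223 − 19300 − x)×3340
The z_c×3340 term appears on both sides and cancels. Collect the known terms of each column as K = Σ(ρt)_known − 3340 × (depth of known layers): K_A = 76934000 − 3340×26900 = −12912000; K_B = 55391000 − 3340×(223 + 19300) = −9815820.
Balance: K_A = K_B − x×(3340 − 902), so x = (K_B − K_A)/(3340 − 902) = 3096180/2438 = 1270 m.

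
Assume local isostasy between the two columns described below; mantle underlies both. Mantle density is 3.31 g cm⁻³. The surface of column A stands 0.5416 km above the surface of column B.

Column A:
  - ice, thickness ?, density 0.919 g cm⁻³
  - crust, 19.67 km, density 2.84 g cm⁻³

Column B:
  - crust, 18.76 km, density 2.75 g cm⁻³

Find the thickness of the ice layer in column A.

1.28 km

Take the compensation level at the base of the deeper column (depth z_c below the surface of column A) and equate Σ ρ_i t_i down to z_c; mantle fills any gap and the z_c terms cancel.
Column A: x×0.919 + 19.67×2.84 + (z_c − 19.67 − x)×3.31
Column B: 0.5416×0 + 18.76×2.75 + (z_c − 0.5416 − 18.76)×3.31
The z_c×3.31 term appears on both sides and cancels. Collect the known terms of each column as K = Σ(ρt)_known − 3.31 × (depth of known layers): K_A = 55.8628 − 3.31×19.67 = −9.2449; K_B = 51.59 − 3.31×(0.5416 + 18.76) = −12.298296.
Balance: K_A − x×(3.31 − 0.919) = K_B, so x = (K_A − K_B)/(3.31 − 0.919) = 3.0534/2.391 = 1.28 km.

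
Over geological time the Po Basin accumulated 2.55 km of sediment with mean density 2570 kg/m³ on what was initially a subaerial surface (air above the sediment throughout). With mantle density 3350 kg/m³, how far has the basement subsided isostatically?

Subaerial load: s = t ρ_sed / ρ_m = 2.55 km × 2570/3350 = 1.96 km.

1.96 km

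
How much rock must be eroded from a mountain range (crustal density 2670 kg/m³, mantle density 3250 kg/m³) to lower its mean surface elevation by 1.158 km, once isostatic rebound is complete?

Net drop Δ = e − u = e − e ρ_c/ρ_m = e (ρ_m − ρ_c)/ρ_m.
e = Δ ρ_m/(ρ_m − ρ_c) = 1.158 km × 3250/580 = 6.49 km.

6.49 km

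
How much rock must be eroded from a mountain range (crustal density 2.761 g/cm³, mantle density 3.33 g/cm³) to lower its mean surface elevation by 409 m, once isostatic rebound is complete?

Net drop Δ = e − u = e − e ρ_c/ρ_m = e (ρ_m − ρ_c)/ρ_m.
e = Δ ρ_m/(ρ_m − ρ_c) = 409 m × 3.33/0.569 = 2390 m.

2390 m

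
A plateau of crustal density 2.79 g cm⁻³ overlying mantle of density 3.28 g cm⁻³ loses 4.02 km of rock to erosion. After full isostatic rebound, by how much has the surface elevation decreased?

Rebound u = e ρ_c/ρ_m = 4.02 km × 2.79/3.28 = 3.419 km.
Net surface drop = e − u = 4.02 km − 3.419 km = e (ρ_m − ρ_c)/ρ_m = 0.601 km.

0.601 km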